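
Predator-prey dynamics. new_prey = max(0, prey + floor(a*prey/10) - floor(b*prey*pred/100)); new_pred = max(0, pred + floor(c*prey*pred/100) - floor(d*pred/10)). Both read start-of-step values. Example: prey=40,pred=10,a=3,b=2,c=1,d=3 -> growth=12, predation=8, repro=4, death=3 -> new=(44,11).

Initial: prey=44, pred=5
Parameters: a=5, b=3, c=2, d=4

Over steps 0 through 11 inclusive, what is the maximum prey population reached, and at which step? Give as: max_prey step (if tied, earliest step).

Answer: 87 3

Derivation:
Step 1: prey: 44+22-6=60; pred: 5+4-2=7
Step 2: prey: 60+30-12=78; pred: 7+8-2=13
Step 3: prey: 78+39-30=87; pred: 13+20-5=28
Step 4: prey: 87+43-73=57; pred: 28+48-11=65
Step 5: prey: 57+28-111=0; pred: 65+74-26=113
Step 6: prey: 0+0-0=0; pred: 113+0-45=68
Step 7: prey: 0+0-0=0; pred: 68+0-27=41
Step 8: prey: 0+0-0=0; pred: 41+0-16=25
Step 9: prey: 0+0-0=0; pred: 25+0-10=15
Step 10: prey: 0+0-0=0; pred: 15+0-6=9
Step 11: prey: 0+0-0=0; pred: 9+0-3=6
Max prey = 87 at step 3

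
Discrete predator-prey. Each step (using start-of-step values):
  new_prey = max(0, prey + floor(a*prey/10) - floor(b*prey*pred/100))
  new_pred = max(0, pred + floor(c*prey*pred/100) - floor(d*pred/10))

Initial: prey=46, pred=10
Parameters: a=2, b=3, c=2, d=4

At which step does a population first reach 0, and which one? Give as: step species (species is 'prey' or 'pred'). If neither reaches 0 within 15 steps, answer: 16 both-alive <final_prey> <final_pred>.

Answer: 16 both-alive 2 2

Derivation:
Step 1: prey: 46+9-13=42; pred: 10+9-4=15
Step 2: prey: 42+8-18=32; pred: 15+12-6=21
Step 3: prey: 32+6-20=18; pred: 21+13-8=26
Step 4: prey: 18+3-14=7; pred: 26+9-10=25
Step 5: prey: 7+1-5=3; pred: 25+3-10=18
Step 6: prey: 3+0-1=2; pred: 18+1-7=12
Step 7: prey: 2+0-0=2; pred: 12+0-4=8
Step 8: prey: 2+0-0=2; pred: 8+0-3=5
Step 9: prey: 2+0-0=2; pred: 5+0-2=3
Step 10: prey: 2+0-0=2; pred: 3+0-1=2
Step 11: prey: 2+0-0=2; pred: 2+0-0=2
Steps 12-15: state stable at prey=2, pred=2 (no change)
No extinction within 15 steps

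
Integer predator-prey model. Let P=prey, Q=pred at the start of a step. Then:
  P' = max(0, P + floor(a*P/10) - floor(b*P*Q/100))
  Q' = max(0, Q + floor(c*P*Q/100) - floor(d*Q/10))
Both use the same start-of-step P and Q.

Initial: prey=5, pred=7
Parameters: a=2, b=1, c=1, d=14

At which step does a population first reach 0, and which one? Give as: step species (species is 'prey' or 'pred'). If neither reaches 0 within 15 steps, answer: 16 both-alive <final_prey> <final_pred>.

Answer: 1 pred

Derivation:
Step 1: prey: 5+1-0=6; pred: 7+0-9=0
First extinction: pred at step 1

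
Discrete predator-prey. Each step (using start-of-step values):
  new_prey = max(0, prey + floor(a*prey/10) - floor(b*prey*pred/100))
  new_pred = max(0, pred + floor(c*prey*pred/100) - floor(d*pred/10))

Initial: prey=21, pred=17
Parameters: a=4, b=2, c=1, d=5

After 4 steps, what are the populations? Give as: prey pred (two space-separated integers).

Step 1: prey: 21+8-7=22; pred: 17+3-8=12
Step 2: prey: 22+8-5=25; pred: 12+2-6=8
Step 3: prey: 25+10-4=31; pred: 8+2-4=6
Step 4: prey: 31+12-3=40; pred: 6+1-3=4

Answer: 40 4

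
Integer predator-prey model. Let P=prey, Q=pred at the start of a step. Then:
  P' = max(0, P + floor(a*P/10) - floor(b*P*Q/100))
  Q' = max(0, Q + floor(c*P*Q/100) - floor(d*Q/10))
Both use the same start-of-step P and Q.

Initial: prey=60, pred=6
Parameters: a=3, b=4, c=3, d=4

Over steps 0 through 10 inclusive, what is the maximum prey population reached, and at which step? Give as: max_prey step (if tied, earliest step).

Answer: 64 1

Derivation:
Step 1: prey: 60+18-14=64; pred: 6+10-2=14
Step 2: prey: 64+19-35=48; pred: 14+26-5=35
Step 3: prey: 48+14-67=0; pred: 35+50-14=71
Step 4: prey: 0+0-0=0; pred: 71+0-28=43
Step 5: prey: 0+0-0=0; pred: 43+0-17=26
Step 6: prey: 0+0-0=0; pred: 26+0-10=16
Step 7: prey: 0+0-0=0; pred: 16+0-6=10
Step 8: prey: 0+0-0=0; pred: 10+0-4=6
Step 9: prey: 0+0-0=0; pred: 6+0-2=4
Step 10: prey: 0+0-0=0; pred: 4+0-1=3
Max prey = 64 at step 1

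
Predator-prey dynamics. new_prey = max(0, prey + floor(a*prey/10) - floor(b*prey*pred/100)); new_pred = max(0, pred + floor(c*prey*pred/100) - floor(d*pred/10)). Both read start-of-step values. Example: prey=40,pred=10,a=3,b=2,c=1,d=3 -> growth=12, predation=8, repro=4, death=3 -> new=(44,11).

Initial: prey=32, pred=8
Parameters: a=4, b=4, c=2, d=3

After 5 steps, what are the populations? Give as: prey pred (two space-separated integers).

Step 1: prey: 32+12-10=34; pred: 8+5-2=11
Step 2: prey: 34+13-14=33; pred: 11+7-3=15
Step 3: prey: 33+13-19=27; pred: 15+9-4=20
Step 4: prey: 27+10-21=16; pred: 20+10-6=24
Step 5: prey: 16+6-15=7; pred: 24+7-7=24

Answer: 7 24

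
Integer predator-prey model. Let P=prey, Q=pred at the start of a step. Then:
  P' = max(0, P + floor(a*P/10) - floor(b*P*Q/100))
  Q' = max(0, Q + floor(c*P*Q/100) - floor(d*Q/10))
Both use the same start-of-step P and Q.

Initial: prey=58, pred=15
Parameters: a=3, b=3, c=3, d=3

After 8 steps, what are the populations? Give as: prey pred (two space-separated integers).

Answer: 0 14

Derivation:
Step 1: prey: 58+17-26=49; pred: 15+26-4=37
Step 2: prey: 49+14-54=9; pred: 37+54-11=80
Step 3: prey: 9+2-21=0; pred: 80+21-24=77
Step 4: prey: 0+0-0=0; pred: 77+0-23=54
Step 5: prey: 0+0-0=0; pred: 54+0-16=38
Step 6: prey: 0+0-0=0; pred: 38+0-11=27
Step 7: prey: 0+0-0=0; pred: 27+0-8=19
Step 8: prey: 0+0-0=0; pred: 19+0-5=14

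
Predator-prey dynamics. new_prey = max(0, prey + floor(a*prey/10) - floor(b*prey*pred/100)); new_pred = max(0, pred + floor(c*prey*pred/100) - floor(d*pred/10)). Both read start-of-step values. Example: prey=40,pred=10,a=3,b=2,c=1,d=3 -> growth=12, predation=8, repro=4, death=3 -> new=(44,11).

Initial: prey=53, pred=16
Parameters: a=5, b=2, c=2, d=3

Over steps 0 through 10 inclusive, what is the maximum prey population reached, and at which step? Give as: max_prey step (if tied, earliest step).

Step 1: prey: 53+26-16=63; pred: 16+16-4=28
Step 2: prey: 63+31-35=59; pred: 28+35-8=55
Step 3: prey: 59+29-64=24; pred: 55+64-16=103
Step 4: prey: 24+12-49=0; pred: 103+49-30=122
Step 5: prey: 0+0-0=0; pred: 122+0-36=86
Step 6: prey: 0+0-0=0; pred: 86+0-25=61
Step 7: prey: 0+0-0=0; pred: 61+0-18=43
Step 8: prey: 0+0-0=0; pred: 43+0-12=31
Step 9: prey: 0+0-0=0; pred: 31+0-9=22
Step 10: prey: 0+0-0=0; pred: 22+0-6=16
Max prey = 63 at step 1

Answer: 63 1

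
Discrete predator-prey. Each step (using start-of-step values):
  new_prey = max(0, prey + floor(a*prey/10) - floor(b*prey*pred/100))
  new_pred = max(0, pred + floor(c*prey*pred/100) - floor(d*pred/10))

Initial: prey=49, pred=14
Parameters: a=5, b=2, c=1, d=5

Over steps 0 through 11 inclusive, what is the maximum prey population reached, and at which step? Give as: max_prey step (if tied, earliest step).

Answer: 109 5

Derivation:
Step 1: prey: 49+24-13=60; pred: 14+6-7=13
Step 2: prey: 60+30-15=75; pred: 13+7-6=14
Step 3: prey: 75+37-21=91; pred: 14+10-7=17
Step 4: prey: 91+45-30=106; pred: 17+15-8=24
Step 5: prey: 106+53-50=109; pred: 24+25-12=37
Step 6: prey: 109+54-80=83; pred: 37+40-18=59
Step 7: prey: 83+41-97=27; pred: 59+48-29=78
Step 8: prey: 27+13-42=0; pred: 78+21-39=60
Step 9: prey: 0+0-0=0; pred: 60+0-30=30
Step 10: prey: 0+0-0=0; pred: 30+0-15=15
Step 11: prey: 0+0-0=0; pred: 15+0-7=8
Max prey = 109 at step 5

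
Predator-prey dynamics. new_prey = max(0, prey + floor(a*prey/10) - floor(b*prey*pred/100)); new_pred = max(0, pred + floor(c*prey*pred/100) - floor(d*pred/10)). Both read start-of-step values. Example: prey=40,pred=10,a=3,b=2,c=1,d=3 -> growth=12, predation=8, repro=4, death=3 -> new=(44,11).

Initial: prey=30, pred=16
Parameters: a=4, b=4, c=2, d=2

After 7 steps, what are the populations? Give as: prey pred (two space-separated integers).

Step 1: prey: 30+12-19=23; pred: 16+9-3=22
Step 2: prey: 23+9-20=12; pred: 22+10-4=28
Step 3: prey: 12+4-13=3; pred: 28+6-5=29
Step 4: prey: 3+1-3=1; pred: 29+1-5=25
Step 5: prey: 1+0-1=0; pred: 25+0-5=20
Step 6: prey: 0+0-0=0; pred: 20+0-4=16
Step 7: prey: 0+0-0=0; pred: 16+0-3=13

Answer: 0 13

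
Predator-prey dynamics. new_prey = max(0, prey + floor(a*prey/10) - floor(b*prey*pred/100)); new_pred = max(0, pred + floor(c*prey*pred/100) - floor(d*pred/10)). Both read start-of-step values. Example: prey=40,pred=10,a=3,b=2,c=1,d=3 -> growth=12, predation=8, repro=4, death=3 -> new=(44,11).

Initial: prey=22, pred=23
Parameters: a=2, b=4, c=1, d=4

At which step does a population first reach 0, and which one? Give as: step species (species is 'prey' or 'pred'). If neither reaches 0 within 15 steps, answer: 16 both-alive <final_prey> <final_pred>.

Answer: 16 both-alive 2 2

Derivation:
Step 1: prey: 22+4-20=6; pred: 23+5-9=19
Step 2: prey: 6+1-4=3; pred: 19+1-7=13
Step 3: prey: 3+0-1=2; pred: 13+0-5=8
Step 4: prey: 2+0-0=2; pred: 8+0-3=5
Step 5: prey: 2+0-0=2; pred: 5+0-2=3
Step 6: prey: 2+0-0=2; pred: 3+0-1=2
Step 7: prey: 2+0-0=2; pred: 2+0-0=2
Steps 8-15: state stable at prey=2, pred=2 (no change)
No extinction within 15 steps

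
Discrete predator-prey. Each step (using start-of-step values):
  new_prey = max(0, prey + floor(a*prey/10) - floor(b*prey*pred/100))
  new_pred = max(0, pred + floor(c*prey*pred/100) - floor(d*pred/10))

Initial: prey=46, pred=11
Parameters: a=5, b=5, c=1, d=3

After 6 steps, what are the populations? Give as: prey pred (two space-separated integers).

Step 1: prey: 46+23-25=44; pred: 11+5-3=13
Step 2: prey: 44+22-28=38; pred: 13+5-3=15
Step 3: prey: 38+19-28=29; pred: 15+5-4=16
Step 4: prey: 29+14-23=20; pred: 16+4-4=16
Step 5: prey: 20+10-16=14; pred: 16+3-4=15
Step 6: prey: 14+7-10=11; pred: 15+2-4=13

Answer: 11 13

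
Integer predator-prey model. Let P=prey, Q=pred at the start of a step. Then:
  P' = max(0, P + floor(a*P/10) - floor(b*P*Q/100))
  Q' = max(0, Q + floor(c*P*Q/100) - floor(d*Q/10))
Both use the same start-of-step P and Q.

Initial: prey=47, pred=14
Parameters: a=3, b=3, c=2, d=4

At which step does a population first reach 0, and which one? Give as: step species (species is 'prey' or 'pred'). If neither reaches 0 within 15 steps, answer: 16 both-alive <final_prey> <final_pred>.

Answer: 16 both-alive 1 2

Derivation:
Step 1: prey: 47+14-19=42; pred: 14+13-5=22
Step 2: prey: 42+12-27=27; pred: 22+18-8=32
Step 3: prey: 27+8-25=10; pred: 32+17-12=37
Step 4: prey: 10+3-11=2; pred: 37+7-14=30
Step 5: prey: 2+0-1=1; pred: 30+1-12=19
Step 6: prey: 1+0-0=1; pred: 19+0-7=12
Step 7: prey: 1+0-0=1; pred: 12+0-4=8
Step 8: prey: 1+0-0=1; pred: 8+0-3=5
Step 9: prey: 1+0-0=1; pred: 5+0-2=3
Step 10: prey: 1+0-0=1; pred: 3+0-1=2
Step 11: prey: 1+0-0=1; pred: 2+0-0=2
Steps 12-15: state stable at prey=1, pred=2 (no change)
No extinction within 15 steps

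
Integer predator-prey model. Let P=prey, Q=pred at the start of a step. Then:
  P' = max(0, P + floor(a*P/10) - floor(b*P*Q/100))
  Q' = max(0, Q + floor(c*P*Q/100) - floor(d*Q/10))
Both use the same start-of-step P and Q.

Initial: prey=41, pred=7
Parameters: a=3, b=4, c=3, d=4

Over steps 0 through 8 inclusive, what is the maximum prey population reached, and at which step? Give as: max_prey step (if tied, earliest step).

Step 1: prey: 41+12-11=42; pred: 7+8-2=13
Step 2: prey: 42+12-21=33; pred: 13+16-5=24
Step 3: prey: 33+9-31=11; pred: 24+23-9=38
Step 4: prey: 11+3-16=0; pred: 38+12-15=35
Step 5: prey: 0+0-0=0; pred: 35+0-14=21
Step 6: prey: 0+0-0=0; pred: 21+0-8=13
Step 7: prey: 0+0-0=0; pred: 13+0-5=8
Step 8: prey: 0+0-0=0; pred: 8+0-3=5
Max prey = 42 at step 1

Answer: 42 1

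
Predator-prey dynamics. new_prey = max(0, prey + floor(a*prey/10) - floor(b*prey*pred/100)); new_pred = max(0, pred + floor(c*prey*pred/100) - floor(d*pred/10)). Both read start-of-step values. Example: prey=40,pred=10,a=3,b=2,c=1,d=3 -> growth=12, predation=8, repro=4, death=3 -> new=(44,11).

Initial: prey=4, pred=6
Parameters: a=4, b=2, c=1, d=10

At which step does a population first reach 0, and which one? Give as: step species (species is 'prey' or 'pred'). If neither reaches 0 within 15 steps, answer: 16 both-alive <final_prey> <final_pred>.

Answer: 1 pred

Derivation:
Step 1: prey: 4+1-0=5; pred: 6+0-6=0
First extinction: pred at step 1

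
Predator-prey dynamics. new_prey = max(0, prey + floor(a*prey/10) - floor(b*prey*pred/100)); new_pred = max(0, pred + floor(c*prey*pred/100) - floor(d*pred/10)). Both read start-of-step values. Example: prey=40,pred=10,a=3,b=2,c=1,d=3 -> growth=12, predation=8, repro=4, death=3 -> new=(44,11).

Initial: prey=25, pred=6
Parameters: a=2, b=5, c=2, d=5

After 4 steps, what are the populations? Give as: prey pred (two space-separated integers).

Step 1: prey: 25+5-7=23; pred: 6+3-3=6
Step 2: prey: 23+4-6=21; pred: 6+2-3=5
Step 3: prey: 21+4-5=20; pred: 5+2-2=5
Step 4: prey: 20+4-5=19; pred: 5+2-2=5

Answer: 19 5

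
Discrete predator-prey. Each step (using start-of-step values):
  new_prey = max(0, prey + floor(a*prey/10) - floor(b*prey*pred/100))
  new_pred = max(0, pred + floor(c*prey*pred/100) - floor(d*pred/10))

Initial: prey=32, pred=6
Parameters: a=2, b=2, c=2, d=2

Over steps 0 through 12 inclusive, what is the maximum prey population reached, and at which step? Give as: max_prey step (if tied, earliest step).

Answer: 37 2

Derivation:
Step 1: prey: 32+6-3=35; pred: 6+3-1=8
Step 2: prey: 35+7-5=37; pred: 8+5-1=12
Step 3: prey: 37+7-8=36; pred: 12+8-2=18
Step 4: prey: 36+7-12=31; pred: 18+12-3=27
Step 5: prey: 31+6-16=21; pred: 27+16-5=38
Step 6: prey: 21+4-15=10; pred: 38+15-7=46
Step 7: prey: 10+2-9=3; pred: 46+9-9=46
Step 8: prey: 3+0-2=1; pred: 46+2-9=39
Step 9: prey: 1+0-0=1; pred: 39+0-7=32
Step 10: prey: 1+0-0=1; pred: 32+0-6=26
Step 11: prey: 1+0-0=1; pred: 26+0-5=21
Step 12: prey: 1+0-0=1; pred: 21+0-4=17
Max prey = 37 at step 2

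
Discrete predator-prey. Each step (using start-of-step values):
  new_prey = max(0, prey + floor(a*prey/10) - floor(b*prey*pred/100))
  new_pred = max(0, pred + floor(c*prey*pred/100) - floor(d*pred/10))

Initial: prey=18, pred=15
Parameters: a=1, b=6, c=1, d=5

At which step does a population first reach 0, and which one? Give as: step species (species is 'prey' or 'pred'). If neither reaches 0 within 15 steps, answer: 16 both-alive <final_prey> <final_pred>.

Step 1: prey: 18+1-16=3; pred: 15+2-7=10
Step 2: prey: 3+0-1=2; pred: 10+0-5=5
Step 3: prey: 2+0-0=2; pred: 5+0-2=3
Step 4: prey: 2+0-0=2; pred: 3+0-1=2
Step 5: prey: 2+0-0=2; pred: 2+0-1=1
Step 6: prey: 2+0-0=2; pred: 1+0-0=1
Steps 7-15: state stable at prey=2, pred=1 (no change)
No extinction within 15 steps

Answer: 16 both-alive 2 1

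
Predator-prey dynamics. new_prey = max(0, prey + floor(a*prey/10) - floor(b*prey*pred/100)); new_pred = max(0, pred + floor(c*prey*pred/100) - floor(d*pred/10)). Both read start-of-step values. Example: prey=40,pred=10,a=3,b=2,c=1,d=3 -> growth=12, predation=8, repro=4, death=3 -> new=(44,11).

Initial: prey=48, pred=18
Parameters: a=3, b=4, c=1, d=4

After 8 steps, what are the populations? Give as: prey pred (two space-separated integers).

Answer: 10 2

Derivation:
Step 1: prey: 48+14-34=28; pred: 18+8-7=19
Step 2: prey: 28+8-21=15; pred: 19+5-7=17
Step 3: prey: 15+4-10=9; pred: 17+2-6=13
Step 4: prey: 9+2-4=7; pred: 13+1-5=9
Step 5: prey: 7+2-2=7; pred: 9+0-3=6
Step 6: prey: 7+2-1=8; pred: 6+0-2=4
Step 7: prey: 8+2-1=9; pred: 4+0-1=3
Step 8: prey: 9+2-1=10; pred: 3+0-1=2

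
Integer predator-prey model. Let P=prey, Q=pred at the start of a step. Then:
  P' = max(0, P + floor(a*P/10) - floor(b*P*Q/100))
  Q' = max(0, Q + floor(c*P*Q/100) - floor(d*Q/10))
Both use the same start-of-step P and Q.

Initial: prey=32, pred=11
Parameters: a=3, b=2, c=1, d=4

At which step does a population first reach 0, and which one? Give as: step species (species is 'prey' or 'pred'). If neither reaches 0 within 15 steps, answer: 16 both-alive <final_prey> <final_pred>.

Step 1: prey: 32+9-7=34; pred: 11+3-4=10
Step 2: prey: 34+10-6=38; pred: 10+3-4=9
Step 3: prey: 38+11-6=43; pred: 9+3-3=9
Step 4: prey: 43+12-7=48; pred: 9+3-3=9
Step 5: prey: 48+14-8=54; pred: 9+4-3=10
Step 6: prey: 54+16-10=60; pred: 10+5-4=11
Step 7: prey: 60+18-13=65; pred: 11+6-4=13
Step 8: prey: 65+19-16=68; pred: 13+8-5=16
Step 9: prey: 68+20-21=67; pred: 16+10-6=20
Step 10: prey: 67+20-26=61; pred: 20+13-8=25
Step 11: prey: 61+18-30=49; pred: 25+15-10=30
Step 12: prey: 49+14-29=34; pred: 30+14-12=32
Step 13: prey: 34+10-21=23; pred: 32+10-12=30
Step 14: prey: 23+6-13=16; pred: 30+6-12=24
Step 15: prey: 16+4-7=13; pred: 24+3-9=18
No extinction within 15 steps

Answer: 16 both-alive 13 18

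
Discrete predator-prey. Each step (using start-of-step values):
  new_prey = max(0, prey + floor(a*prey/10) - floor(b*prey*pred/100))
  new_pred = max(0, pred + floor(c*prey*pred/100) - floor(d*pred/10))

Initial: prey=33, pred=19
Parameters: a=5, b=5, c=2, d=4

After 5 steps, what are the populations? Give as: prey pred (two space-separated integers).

Answer: 2 6

Derivation:
Step 1: prey: 33+16-31=18; pred: 19+12-7=24
Step 2: prey: 18+9-21=6; pred: 24+8-9=23
Step 3: prey: 6+3-6=3; pred: 23+2-9=16
Step 4: prey: 3+1-2=2; pred: 16+0-6=10
Step 5: prey: 2+1-1=2; pred: 10+0-4=6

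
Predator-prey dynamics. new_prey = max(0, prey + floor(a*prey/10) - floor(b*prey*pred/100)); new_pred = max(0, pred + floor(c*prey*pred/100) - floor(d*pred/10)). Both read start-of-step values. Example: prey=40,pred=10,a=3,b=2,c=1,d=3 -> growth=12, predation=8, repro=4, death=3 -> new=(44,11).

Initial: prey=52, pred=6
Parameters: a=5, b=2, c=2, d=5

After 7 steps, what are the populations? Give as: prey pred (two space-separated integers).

Step 1: prey: 52+26-6=72; pred: 6+6-3=9
Step 2: prey: 72+36-12=96; pred: 9+12-4=17
Step 3: prey: 96+48-32=112; pred: 17+32-8=41
Step 4: prey: 112+56-91=77; pred: 41+91-20=112
Step 5: prey: 77+38-172=0; pred: 112+172-56=228
Step 6: prey: 0+0-0=0; pred: 228+0-114=114
Step 7: prey: 0+0-0=0; pred: 114+0-57=57

Answer: 0 57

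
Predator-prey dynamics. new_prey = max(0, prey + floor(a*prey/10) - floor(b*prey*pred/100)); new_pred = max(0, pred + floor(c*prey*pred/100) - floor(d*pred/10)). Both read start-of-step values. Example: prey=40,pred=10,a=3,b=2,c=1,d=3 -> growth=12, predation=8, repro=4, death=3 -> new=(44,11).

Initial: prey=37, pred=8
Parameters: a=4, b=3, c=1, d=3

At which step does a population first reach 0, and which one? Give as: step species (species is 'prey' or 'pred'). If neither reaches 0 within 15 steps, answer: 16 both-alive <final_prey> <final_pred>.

Answer: 16 both-alive 8 5

Derivation:
Step 1: prey: 37+14-8=43; pred: 8+2-2=8
Step 2: prey: 43+17-10=50; pred: 8+3-2=9
Step 3: prey: 50+20-13=57; pred: 9+4-2=11
Step 4: prey: 57+22-18=61; pred: 11+6-3=14
Step 5: prey: 61+24-25=60; pred: 14+8-4=18
Step 6: prey: 60+24-32=52; pred: 18+10-5=23
Step 7: prey: 52+20-35=37; pred: 23+11-6=28
Step 8: prey: 37+14-31=20; pred: 28+10-8=30
Step 9: prey: 20+8-18=10; pred: 30+6-9=27
Step 10: prey: 10+4-8=6; pred: 27+2-8=21
Step 11: prey: 6+2-3=5; pred: 21+1-6=16
Step 12: prey: 5+2-2=5; pred: 16+0-4=12
Step 13: prey: 5+2-1=6; pred: 12+0-3=9
Step 14: prey: 6+2-1=7; pred: 9+0-2=7
Step 15: prey: 7+2-1=8; pred: 7+0-2=5
No extinction within 15 steps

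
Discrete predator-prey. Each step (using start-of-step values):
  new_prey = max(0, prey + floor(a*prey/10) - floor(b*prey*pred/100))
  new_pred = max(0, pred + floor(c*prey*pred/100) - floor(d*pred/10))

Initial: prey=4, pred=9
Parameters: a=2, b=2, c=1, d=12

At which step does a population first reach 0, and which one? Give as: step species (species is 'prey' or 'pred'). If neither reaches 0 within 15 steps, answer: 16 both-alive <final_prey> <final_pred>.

Step 1: prey: 4+0-0=4; pred: 9+0-10=0
First extinction: pred at step 1

Answer: 1 pred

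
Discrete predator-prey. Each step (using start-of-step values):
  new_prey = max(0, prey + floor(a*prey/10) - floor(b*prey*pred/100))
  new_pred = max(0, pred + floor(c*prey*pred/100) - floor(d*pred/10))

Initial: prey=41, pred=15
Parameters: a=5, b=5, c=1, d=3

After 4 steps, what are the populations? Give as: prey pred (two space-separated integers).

Answer: 10 12

Derivation:
Step 1: prey: 41+20-30=31; pred: 15+6-4=17
Step 2: prey: 31+15-26=20; pred: 17+5-5=17
Step 3: prey: 20+10-17=13; pred: 17+3-5=15
Step 4: prey: 13+6-9=10; pred: 15+1-4=12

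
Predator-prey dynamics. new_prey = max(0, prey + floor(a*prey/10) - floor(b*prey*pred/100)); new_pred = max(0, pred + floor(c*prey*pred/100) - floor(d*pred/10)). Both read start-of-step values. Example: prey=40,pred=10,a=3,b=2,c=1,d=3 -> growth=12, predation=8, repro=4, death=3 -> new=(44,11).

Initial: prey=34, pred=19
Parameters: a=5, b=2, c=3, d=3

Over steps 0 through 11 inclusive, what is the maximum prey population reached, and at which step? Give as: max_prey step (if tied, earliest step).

Answer: 39 1

Derivation:
Step 1: prey: 34+17-12=39; pred: 19+19-5=33
Step 2: prey: 39+19-25=33; pred: 33+38-9=62
Step 3: prey: 33+16-40=9; pred: 62+61-18=105
Step 4: prey: 9+4-18=0; pred: 105+28-31=102
Step 5: prey: 0+0-0=0; pred: 102+0-30=72
Step 6: prey: 0+0-0=0; pred: 72+0-21=51
Step 7: prey: 0+0-0=0; pred: 51+0-15=36
Step 8: prey: 0+0-0=0; pred: 36+0-10=26
Step 9: prey: 0+0-0=0; pred: 26+0-7=19
Step 10: prey: 0+0-0=0; pred: 19+0-5=14
Step 11: prey: 0+0-0=0; pred: 14+0-4=10
Max prey = 39 at step 1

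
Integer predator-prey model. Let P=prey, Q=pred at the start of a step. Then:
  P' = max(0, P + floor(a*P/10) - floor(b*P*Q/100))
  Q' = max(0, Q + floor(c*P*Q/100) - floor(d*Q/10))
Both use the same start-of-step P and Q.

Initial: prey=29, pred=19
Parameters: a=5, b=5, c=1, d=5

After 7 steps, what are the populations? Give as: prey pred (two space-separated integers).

Step 1: prey: 29+14-27=16; pred: 19+5-9=15
Step 2: prey: 16+8-12=12; pred: 15+2-7=10
Step 3: prey: 12+6-6=12; pred: 10+1-5=6
Step 4: prey: 12+6-3=15; pred: 6+0-3=3
Step 5: prey: 15+7-2=20; pred: 3+0-1=2
Step 6: prey: 20+10-2=28; pred: 2+0-1=1
Step 7: prey: 28+14-1=41; pred: 1+0-0=1

Answer: 41 1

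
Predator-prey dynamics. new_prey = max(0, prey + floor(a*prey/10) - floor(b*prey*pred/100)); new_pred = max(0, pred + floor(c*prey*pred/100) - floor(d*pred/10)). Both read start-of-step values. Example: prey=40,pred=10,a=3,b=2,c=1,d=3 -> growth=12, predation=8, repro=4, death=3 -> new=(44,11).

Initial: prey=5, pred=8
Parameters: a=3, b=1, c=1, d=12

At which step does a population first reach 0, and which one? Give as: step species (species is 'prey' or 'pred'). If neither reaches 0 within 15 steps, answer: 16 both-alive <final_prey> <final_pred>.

Step 1: prey: 5+1-0=6; pred: 8+0-9=0
First extinction: pred at step 1

Answer: 1 pred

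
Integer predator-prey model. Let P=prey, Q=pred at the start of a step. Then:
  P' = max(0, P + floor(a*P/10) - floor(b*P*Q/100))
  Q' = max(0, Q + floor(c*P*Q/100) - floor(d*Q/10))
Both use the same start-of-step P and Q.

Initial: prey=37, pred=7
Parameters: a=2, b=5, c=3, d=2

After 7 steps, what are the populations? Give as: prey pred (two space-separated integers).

Answer: 0 13

Derivation:
Step 1: prey: 37+7-12=32; pred: 7+7-1=13
Step 2: prey: 32+6-20=18; pred: 13+12-2=23
Step 3: prey: 18+3-20=1; pred: 23+12-4=31
Step 4: prey: 1+0-1=0; pred: 31+0-6=25
Step 5: prey: 0+0-0=0; pred: 25+0-5=20
Step 6: prey: 0+0-0=0; pred: 20+0-4=16
Step 7: prey: 0+0-0=0; pred: 16+0-3=13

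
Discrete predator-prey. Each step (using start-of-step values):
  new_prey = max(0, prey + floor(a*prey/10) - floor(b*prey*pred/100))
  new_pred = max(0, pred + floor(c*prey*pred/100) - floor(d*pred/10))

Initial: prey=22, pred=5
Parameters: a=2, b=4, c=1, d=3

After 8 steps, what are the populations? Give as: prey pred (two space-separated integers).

Step 1: prey: 22+4-4=22; pred: 5+1-1=5
Step 2: prey: 22+4-4=22; pred: 5+1-1=5
Step 3: prey: 22+4-4=22; pred: 5+1-1=5
Step 4: prey: 22+4-4=22; pred: 5+1-1=5
Step 5: prey: 22+4-4=22; pred: 5+1-1=5
Step 6: prey: 22+4-4=22; pred: 5+1-1=5
Step 7: prey: 22+4-4=22; pred: 5+1-1=5
Step 8: prey: 22+4-4=22; pred: 5+1-1=5

Answer: 22 5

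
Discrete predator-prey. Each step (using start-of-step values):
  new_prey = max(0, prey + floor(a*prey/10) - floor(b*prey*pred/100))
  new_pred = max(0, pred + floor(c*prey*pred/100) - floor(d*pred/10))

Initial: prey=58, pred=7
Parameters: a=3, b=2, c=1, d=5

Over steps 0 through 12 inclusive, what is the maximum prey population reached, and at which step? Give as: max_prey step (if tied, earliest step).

Answer: 94 4

Derivation:
Step 1: prey: 58+17-8=67; pred: 7+4-3=8
Step 2: prey: 67+20-10=77; pred: 8+5-4=9
Step 3: prey: 77+23-13=87; pred: 9+6-4=11
Step 4: prey: 87+26-19=94; pred: 11+9-5=15
Step 5: prey: 94+28-28=94; pred: 15+14-7=22
Step 6: prey: 94+28-41=81; pred: 22+20-11=31
Step 7: prey: 81+24-50=55; pred: 31+25-15=41
Step 8: prey: 55+16-45=26; pred: 41+22-20=43
Step 9: prey: 26+7-22=11; pred: 43+11-21=33
Step 10: prey: 11+3-7=7; pred: 33+3-16=20
Step 11: prey: 7+2-2=7; pred: 20+1-10=11
Step 12: prey: 7+2-1=8; pred: 11+0-5=6
Max prey = 94 at step 4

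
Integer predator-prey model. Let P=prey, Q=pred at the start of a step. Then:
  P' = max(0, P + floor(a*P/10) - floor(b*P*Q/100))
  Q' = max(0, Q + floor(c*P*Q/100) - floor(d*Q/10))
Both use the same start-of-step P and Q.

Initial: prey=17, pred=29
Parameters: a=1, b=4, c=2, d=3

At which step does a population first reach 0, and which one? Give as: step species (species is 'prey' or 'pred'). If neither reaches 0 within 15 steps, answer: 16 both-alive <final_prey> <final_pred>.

Step 1: prey: 17+1-19=0; pred: 29+9-8=30
First extinction: prey at step 1

Answer: 1 prey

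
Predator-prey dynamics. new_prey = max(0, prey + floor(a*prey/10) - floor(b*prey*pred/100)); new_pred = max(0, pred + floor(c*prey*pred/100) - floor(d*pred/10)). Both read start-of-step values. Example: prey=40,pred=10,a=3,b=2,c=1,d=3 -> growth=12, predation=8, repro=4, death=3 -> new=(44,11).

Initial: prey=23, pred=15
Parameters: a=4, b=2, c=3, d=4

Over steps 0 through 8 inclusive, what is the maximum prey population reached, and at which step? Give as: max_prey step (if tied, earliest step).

Step 1: prey: 23+9-6=26; pred: 15+10-6=19
Step 2: prey: 26+10-9=27; pred: 19+14-7=26
Step 3: prey: 27+10-14=23; pred: 26+21-10=37
Step 4: prey: 23+9-17=15; pred: 37+25-14=48
Step 5: prey: 15+6-14=7; pred: 48+21-19=50
Step 6: prey: 7+2-7=2; pred: 50+10-20=40
Step 7: prey: 2+0-1=1; pred: 40+2-16=26
Step 8: prey: 1+0-0=1; pred: 26+0-10=16
Max prey = 27 at step 2

Answer: 27 2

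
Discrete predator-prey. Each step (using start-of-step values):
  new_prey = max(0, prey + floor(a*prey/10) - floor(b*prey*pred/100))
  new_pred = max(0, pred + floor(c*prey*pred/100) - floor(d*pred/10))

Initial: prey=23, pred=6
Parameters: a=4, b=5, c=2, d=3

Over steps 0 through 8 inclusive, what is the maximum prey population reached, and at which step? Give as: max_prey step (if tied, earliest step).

Step 1: prey: 23+9-6=26; pred: 6+2-1=7
Step 2: prey: 26+10-9=27; pred: 7+3-2=8
Step 3: prey: 27+10-10=27; pred: 8+4-2=10
Step 4: prey: 27+10-13=24; pred: 10+5-3=12
Step 5: prey: 24+9-14=19; pred: 12+5-3=14
Step 6: prey: 19+7-13=13; pred: 14+5-4=15
Step 7: prey: 13+5-9=9; pred: 15+3-4=14
Step 8: prey: 9+3-6=6; pred: 14+2-4=12
Max prey = 27 at step 2

Answer: 27 2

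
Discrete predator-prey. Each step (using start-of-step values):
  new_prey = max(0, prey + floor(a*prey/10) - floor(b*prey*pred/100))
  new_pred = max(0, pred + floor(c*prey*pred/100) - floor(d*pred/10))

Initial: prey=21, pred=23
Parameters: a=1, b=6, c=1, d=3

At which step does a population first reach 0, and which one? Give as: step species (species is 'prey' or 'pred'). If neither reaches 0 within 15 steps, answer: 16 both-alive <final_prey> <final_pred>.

Answer: 1 prey

Derivation:
Step 1: prey: 21+2-28=0; pred: 23+4-6=21
First extinction: prey at step 1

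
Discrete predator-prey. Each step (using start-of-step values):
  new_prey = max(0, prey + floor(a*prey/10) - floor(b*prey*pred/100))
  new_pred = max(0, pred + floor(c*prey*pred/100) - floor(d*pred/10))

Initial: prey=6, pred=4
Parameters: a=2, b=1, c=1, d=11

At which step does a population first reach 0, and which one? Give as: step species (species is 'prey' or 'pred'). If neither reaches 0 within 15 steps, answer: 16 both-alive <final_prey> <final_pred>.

Step 1: prey: 6+1-0=7; pred: 4+0-4=0
First extinction: pred at step 1

Answer: 1 pred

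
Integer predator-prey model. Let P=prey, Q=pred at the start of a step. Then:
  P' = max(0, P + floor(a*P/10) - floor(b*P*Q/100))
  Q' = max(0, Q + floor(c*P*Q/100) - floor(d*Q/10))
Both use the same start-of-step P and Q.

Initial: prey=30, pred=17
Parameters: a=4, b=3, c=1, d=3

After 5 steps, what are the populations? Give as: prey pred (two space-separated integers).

Step 1: prey: 30+12-15=27; pred: 17+5-5=17
Step 2: prey: 27+10-13=24; pred: 17+4-5=16
Step 3: prey: 24+9-11=22; pred: 16+3-4=15
Step 4: prey: 22+8-9=21; pred: 15+3-4=14
Step 5: prey: 21+8-8=21; pred: 14+2-4=12

Answer: 21 12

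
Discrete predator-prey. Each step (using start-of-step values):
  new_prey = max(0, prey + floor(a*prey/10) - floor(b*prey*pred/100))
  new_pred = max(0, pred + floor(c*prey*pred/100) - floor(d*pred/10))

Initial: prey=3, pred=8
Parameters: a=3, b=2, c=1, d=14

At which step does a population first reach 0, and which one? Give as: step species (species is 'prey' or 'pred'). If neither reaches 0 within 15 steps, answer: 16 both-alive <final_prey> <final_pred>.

Step 1: prey: 3+0-0=3; pred: 8+0-11=0
First extinction: pred at step 1

Answer: 1 pred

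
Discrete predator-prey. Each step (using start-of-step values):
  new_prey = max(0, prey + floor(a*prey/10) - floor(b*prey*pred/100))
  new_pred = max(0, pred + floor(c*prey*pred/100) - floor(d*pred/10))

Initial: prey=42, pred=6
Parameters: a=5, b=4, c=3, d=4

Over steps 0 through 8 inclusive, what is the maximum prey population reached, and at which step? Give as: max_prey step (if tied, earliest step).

Step 1: prey: 42+21-10=53; pred: 6+7-2=11
Step 2: prey: 53+26-23=56; pred: 11+17-4=24
Step 3: prey: 56+28-53=31; pred: 24+40-9=55
Step 4: prey: 31+15-68=0; pred: 55+51-22=84
Step 5: prey: 0+0-0=0; pred: 84+0-33=51
Step 6: prey: 0+0-0=0; pred: 51+0-20=31
Step 7: prey: 0+0-0=0; pred: 31+0-12=19
Step 8: prey: 0+0-0=0; pred: 19+0-7=12
Max prey = 56 at step 2

Answer: 56 2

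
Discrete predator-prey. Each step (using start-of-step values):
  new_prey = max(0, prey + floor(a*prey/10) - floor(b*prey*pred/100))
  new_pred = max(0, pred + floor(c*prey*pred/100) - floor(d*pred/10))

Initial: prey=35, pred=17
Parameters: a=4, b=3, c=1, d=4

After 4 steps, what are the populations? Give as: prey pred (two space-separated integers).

Step 1: prey: 35+14-17=32; pred: 17+5-6=16
Step 2: prey: 32+12-15=29; pred: 16+5-6=15
Step 3: prey: 29+11-13=27; pred: 15+4-6=13
Step 4: prey: 27+10-10=27; pred: 13+3-5=11

Answer: 27 11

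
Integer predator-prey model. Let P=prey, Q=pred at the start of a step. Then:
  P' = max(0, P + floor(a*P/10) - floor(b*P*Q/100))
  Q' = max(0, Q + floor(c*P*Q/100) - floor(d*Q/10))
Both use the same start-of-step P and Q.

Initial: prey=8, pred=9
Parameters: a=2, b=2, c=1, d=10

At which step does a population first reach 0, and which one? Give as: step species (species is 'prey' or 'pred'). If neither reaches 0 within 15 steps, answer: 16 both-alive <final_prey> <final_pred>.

Step 1: prey: 8+1-1=8; pred: 9+0-9=0
First extinction: pred at step 1

Answer: 1 pred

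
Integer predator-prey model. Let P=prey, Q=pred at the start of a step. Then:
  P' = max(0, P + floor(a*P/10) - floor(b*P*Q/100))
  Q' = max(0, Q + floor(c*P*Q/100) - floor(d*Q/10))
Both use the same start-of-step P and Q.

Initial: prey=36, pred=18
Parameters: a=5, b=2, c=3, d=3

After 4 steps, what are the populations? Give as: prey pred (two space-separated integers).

Answer: 0 110

Derivation:
Step 1: prey: 36+18-12=42; pred: 18+19-5=32
Step 2: prey: 42+21-26=37; pred: 32+40-9=63
Step 3: prey: 37+18-46=9; pred: 63+69-18=114
Step 4: prey: 9+4-20=0; pred: 114+30-34=110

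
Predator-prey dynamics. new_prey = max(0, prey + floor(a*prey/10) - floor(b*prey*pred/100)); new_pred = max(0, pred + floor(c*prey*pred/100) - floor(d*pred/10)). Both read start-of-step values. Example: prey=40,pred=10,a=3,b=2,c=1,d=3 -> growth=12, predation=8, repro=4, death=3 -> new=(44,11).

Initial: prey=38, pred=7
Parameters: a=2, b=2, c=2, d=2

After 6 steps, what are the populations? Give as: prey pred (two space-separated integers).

Answer: 1 50

Derivation:
Step 1: prey: 38+7-5=40; pred: 7+5-1=11
Step 2: prey: 40+8-8=40; pred: 11+8-2=17
Step 3: prey: 40+8-13=35; pred: 17+13-3=27
Step 4: prey: 35+7-18=24; pred: 27+18-5=40
Step 5: prey: 24+4-19=9; pred: 40+19-8=51
Step 6: prey: 9+1-9=1; pred: 51+9-10=50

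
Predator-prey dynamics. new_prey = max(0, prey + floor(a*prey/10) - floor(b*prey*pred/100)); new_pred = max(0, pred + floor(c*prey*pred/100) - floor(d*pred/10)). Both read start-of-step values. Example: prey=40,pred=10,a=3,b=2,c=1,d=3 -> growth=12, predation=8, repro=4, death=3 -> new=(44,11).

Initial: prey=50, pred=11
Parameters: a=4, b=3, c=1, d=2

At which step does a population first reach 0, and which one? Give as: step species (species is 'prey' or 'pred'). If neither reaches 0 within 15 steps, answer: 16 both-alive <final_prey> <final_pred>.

Answer: 16 both-alive 1 6

Derivation:
Step 1: prey: 50+20-16=54; pred: 11+5-2=14
Step 2: prey: 54+21-22=53; pred: 14+7-2=19
Step 3: prey: 53+21-30=44; pred: 19+10-3=26
Step 4: prey: 44+17-34=27; pred: 26+11-5=32
Step 5: prey: 27+10-25=12; pred: 32+8-6=34
Step 6: prey: 12+4-12=4; pred: 34+4-6=32
Step 7: prey: 4+1-3=2; pred: 32+1-6=27
Step 8: prey: 2+0-1=1; pred: 27+0-5=22
Step 9: prey: 1+0-0=1; pred: 22+0-4=18
Step 10: prey: 1+0-0=1; pred: 18+0-3=15
Step 11: prey: 1+0-0=1; pred: 15+0-3=12
Step 12: prey: 1+0-0=1; pred: 12+0-2=10
Step 13: prey: 1+0-0=1; pred: 10+0-2=8
Step 14: prey: 1+0-0=1; pred: 8+0-1=7
Step 15: prey: 1+0-0=1; pred: 7+0-1=6
No extinction within 15 steps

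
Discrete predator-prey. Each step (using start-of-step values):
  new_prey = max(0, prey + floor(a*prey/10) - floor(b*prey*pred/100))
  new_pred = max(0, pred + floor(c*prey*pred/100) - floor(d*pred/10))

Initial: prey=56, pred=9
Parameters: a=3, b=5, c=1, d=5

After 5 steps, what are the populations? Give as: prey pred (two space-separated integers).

Step 1: prey: 56+16-25=47; pred: 9+5-4=10
Step 2: prey: 47+14-23=38; pred: 10+4-5=9
Step 3: prey: 38+11-17=32; pred: 9+3-4=8
Step 4: prey: 32+9-12=29; pred: 8+2-4=6
Step 5: prey: 29+8-8=29; pred: 6+1-3=4

Answer: 29 4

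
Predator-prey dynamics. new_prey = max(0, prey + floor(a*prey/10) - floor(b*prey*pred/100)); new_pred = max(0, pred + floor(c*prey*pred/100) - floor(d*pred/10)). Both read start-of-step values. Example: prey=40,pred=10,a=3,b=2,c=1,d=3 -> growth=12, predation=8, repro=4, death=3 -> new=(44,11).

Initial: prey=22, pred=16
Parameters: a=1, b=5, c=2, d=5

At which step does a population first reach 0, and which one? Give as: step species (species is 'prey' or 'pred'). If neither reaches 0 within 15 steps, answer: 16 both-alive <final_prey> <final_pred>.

Answer: 16 both-alive 1 1

Derivation:
Step 1: prey: 22+2-17=7; pred: 16+7-8=15
Step 2: prey: 7+0-5=2; pred: 15+2-7=10
Step 3: prey: 2+0-1=1; pred: 10+0-5=5
Step 4: prey: 1+0-0=1; pred: 5+0-2=3
Step 5: prey: 1+0-0=1; pred: 3+0-1=2
Step 6: prey: 1+0-0=1; pred: 2+0-1=1
Step 7: prey: 1+0-0=1; pred: 1+0-0=1
Steps 8-15: state stable at prey=1, pred=1 (no change)
No extinction within 15 steps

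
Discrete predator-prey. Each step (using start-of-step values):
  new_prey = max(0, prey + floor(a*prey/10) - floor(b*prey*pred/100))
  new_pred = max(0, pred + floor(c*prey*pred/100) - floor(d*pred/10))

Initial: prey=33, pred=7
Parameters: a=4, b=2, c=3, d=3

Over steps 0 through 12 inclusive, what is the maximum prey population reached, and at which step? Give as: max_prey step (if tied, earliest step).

Step 1: prey: 33+13-4=42; pred: 7+6-2=11
Step 2: prey: 42+16-9=49; pred: 11+13-3=21
Step 3: prey: 49+19-20=48; pred: 21+30-6=45
Step 4: prey: 48+19-43=24; pred: 45+64-13=96
Step 5: prey: 24+9-46=0; pred: 96+69-28=137
Step 6: prey: 0+0-0=0; pred: 137+0-41=96
Step 7: prey: 0+0-0=0; pred: 96+0-28=68
Step 8: prey: 0+0-0=0; pred: 68+0-20=48
Step 9: prey: 0+0-0=0; pred: 48+0-14=34
Step 10: prey: 0+0-0=0; pred: 34+0-10=24
Step 11: prey: 0+0-0=0; pred: 24+0-7=17
Step 12: prey: 0+0-0=0; pred: 17+0-5=12
Max prey = 49 at step 2

Answer: 49 2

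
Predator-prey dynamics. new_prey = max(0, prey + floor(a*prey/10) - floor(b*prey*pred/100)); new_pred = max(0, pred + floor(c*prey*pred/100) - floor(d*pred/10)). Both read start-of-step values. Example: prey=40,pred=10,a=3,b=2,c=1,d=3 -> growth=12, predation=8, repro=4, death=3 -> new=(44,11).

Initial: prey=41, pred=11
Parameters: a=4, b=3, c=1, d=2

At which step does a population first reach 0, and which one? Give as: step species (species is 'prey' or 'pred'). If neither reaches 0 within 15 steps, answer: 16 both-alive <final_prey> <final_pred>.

Answer: 16 both-alive 6 6

Derivation:
Step 1: prey: 41+16-13=44; pred: 11+4-2=13
Step 2: prey: 44+17-17=44; pred: 13+5-2=16
Step 3: prey: 44+17-21=40; pred: 16+7-3=20
Step 4: prey: 40+16-24=32; pred: 20+8-4=24
Step 5: prey: 32+12-23=21; pred: 24+7-4=27
Step 6: prey: 21+8-17=12; pred: 27+5-5=27
Step 7: prey: 12+4-9=7; pred: 27+3-5=25
Step 8: prey: 7+2-5=4; pred: 25+1-5=21
Step 9: prey: 4+1-2=3; pred: 21+0-4=17
Step 10: prey: 3+1-1=3; pred: 17+0-3=14
Step 11: prey: 3+1-1=3; pred: 14+0-2=12
Step 12: prey: 3+1-1=3; pred: 12+0-2=10
Step 13: prey: 3+1-0=4; pred: 10+0-2=8
Step 14: prey: 4+1-0=5; pred: 8+0-1=7
Step 15: prey: 5+2-1=6; pred: 7+0-1=6
No extinction within 15 steps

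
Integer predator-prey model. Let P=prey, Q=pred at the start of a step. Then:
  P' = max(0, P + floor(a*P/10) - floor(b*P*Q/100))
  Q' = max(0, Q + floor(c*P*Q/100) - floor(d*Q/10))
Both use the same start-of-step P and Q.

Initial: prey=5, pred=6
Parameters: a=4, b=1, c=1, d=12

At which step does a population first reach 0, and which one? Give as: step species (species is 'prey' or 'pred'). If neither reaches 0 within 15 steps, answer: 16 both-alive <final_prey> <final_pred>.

Answer: 1 pred

Derivation:
Step 1: prey: 5+2-0=7; pred: 6+0-7=0
First extinction: pred at step 1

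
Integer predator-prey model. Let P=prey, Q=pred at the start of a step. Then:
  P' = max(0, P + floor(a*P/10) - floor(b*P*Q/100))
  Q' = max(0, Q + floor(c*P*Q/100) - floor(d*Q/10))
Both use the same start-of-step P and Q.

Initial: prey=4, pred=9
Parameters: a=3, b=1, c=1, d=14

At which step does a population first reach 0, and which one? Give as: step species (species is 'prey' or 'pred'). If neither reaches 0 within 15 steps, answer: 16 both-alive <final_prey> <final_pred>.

Answer: 1 pred

Derivation:
Step 1: prey: 4+1-0=5; pred: 9+0-12=0
First extinction: pred at step 1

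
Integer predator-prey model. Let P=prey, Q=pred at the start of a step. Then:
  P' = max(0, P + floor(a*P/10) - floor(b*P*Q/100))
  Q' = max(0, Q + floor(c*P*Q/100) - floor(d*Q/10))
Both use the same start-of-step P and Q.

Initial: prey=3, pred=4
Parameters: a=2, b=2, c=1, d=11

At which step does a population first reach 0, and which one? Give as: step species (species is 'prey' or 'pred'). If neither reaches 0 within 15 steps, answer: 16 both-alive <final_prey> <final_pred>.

Answer: 1 pred

Derivation:
Step 1: prey: 3+0-0=3; pred: 4+0-4=0
First extinction: pred at step 1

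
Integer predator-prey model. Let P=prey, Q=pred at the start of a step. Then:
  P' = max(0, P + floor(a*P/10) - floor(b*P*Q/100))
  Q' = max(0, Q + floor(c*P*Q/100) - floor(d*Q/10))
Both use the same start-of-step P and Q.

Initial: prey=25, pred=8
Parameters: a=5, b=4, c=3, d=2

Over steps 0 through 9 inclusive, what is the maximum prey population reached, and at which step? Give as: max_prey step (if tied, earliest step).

Answer: 29 1

Derivation:
Step 1: prey: 25+12-8=29; pred: 8+6-1=13
Step 2: prey: 29+14-15=28; pred: 13+11-2=22
Step 3: prey: 28+14-24=18; pred: 22+18-4=36
Step 4: prey: 18+9-25=2; pred: 36+19-7=48
Step 5: prey: 2+1-3=0; pred: 48+2-9=41
Step 6: prey: 0+0-0=0; pred: 41+0-8=33
Step 7: prey: 0+0-0=0; pred: 33+0-6=27
Step 8: prey: 0+0-0=0; pred: 27+0-5=22
Step 9: prey: 0+0-0=0; pred: 22+0-4=18
Max prey = 29 at step 1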